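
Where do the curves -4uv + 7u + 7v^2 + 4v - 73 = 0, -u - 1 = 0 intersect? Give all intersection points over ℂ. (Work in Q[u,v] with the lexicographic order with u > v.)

Compute a lex Gröbner basis by Buchberger's algorithm.
f_1 = -4uv + 7u + 7v^2 + 4v - 73, LT = uv.
f_2 = -u - 1, LT = u.

S(f_1,f_2): lcm = uv. S = -7/4u - 7/4v^2 - 2v + 73/4.
  reduce S modulo (f_1, f_2):
  remainder -7/4v^2 - 2v + 20 ≠ 0; add h_3 = -7/4v^2 - 2v + 20 to the basis.

The other S-polynomials (S(f_1,h_3), S(f_2,h_3)) all reduce to 0 modulo the current basis, so we have a Gröbner basis.
Inter-reduce: drop elements whose leading term is divisible by another's, tail-reduce, and make monic.
Reduced Gröbner basis: {u + 1, v^2 + 8/7v - 80/7}.

From the last basis element, v^2 + 8/7v - 80/7 = 0, so v takes values in {-4, 20/7}. Each choice, substituted upward through the basis, yields the corresponding point(s) of the solution set.
  v = -4: the earlier basis element becomes u + 1 = 0, giving u = -1 — point (-1, -4).
  v = 20/7: the earlier basis element becomes u + 1 = 0, giving u = -1 — point (-1, 20/7).

{(-1, -4), (-1, 20/7)}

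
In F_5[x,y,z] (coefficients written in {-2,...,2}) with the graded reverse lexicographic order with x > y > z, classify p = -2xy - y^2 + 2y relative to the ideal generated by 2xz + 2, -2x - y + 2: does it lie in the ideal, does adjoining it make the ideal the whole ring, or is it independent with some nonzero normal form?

First compute the reduced Gröbner basis of I by Buchberger's algorithm.
f_1 = 2xz + 2, LT = xz.
f_2 = -2x - y + 2, LT = x.

S(f_1,f_2): lcm = xz. S = 2yz + z + 1.
  leading term yz: no divisor's leading term divides it; move 2yz to the remainder.
  leading term z: no divisor's leading term divides it; move z to the remainder.
  leading term 1: no divisor's leading term divides it; move 1 to the remainder.
  remainder 2yz + z + 1 ≠ 0; add h_3 = 2yz + z + 1 to the basis.

S(f_1,h_3): lcm = xyz. S = 2xz + 2x + y.
  leading term xz: subtract (1)·f_1 from 2xz + 2x + y → 2x + y - 2
  leading term x: subtract (-1)·f_2 from 2x + y - 2 → 0
  remainder 0.

S(f_2,h_3): leading monomials are coprime, so the S-polynomial reduces to 0 (Buchberger's first criterion).
Every S-polynomial of the final basis reduces to 0, so we have a Gröbner basis.
Inter-reduce: drop elements whose leading term is divisible by another's, tail-reduce, and make monic.
Reduced Gröbner basis: {yz - 2z - 2, x - 2y - 1}.
Label its elements g_1 = yz - 2z - 2, g_2 = x - 2y - 1.

Reduce p = -2xy - y^2 + 2y modulo G:
  leading term xy: subtract (-2y)·g_2 from -2xy - y^2 + 2y → 0
  normal form = 0.
Since the normal form is 0, p ∈ I.

Ideal membership is decidable via reduction modulo a Gröbner basis.

-2xy - y^2 + 2y lies in I (it reduces to 0).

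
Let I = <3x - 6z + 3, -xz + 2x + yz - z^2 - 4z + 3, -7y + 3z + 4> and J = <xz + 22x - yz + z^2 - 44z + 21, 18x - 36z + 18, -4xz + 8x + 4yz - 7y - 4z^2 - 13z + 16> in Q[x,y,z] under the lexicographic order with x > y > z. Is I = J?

Since reduced Gröbner bases are canonical representatives of ideals under a given ordering, it suffices to compute and compare them.
Buchberger on the first generating set:
f_1 = 3x - 6z + 3, LT = x.
f_2 = -xz + 2x + yz - z^2 - 4z + 3, LT = xz.
f_3 = -7y + 3z + 4, LT = y.

S(f_1,f_2): lcm = xz. S = 2x + yz - 3z^2 - 3z + 3.
  leading term x: subtract (2/3)·f_1 from 2x + yz - 3z^2 - 3z + 3 → yz - 3z^2 + z + 1
  leading term yz: subtract (-1/7z)·f_3 from yz - 3z^2 + z + 1 → -18/7z^2 + 11/7z + 1
  leading term z^2: no divisor's leading term divides it; move -18/7z^2 to the remainder.
  leading term z: no divisor's leading term divides it; move 11/7z to the remainder.
  leading term 1: no divisor's leading term divides it; move 1 to the remainder.
  remainder -18/7z^2 + 11/7z + 1 ≠ 0; add g_4 = -18/7z^2 + 11/7z + 1 to the basis.

The other S-polynomials (S(f_1,f_3), S(f_2,f_3), S(f_1,g_4), S(f_2,g_4), S(f_3,g_4)) all reduce to 0 modulo the current basis, so we have a Gröbner basis.
Inter-reduce: drop elements whose leading term is divisible by another's, tail-reduce, and make monic.
Reduced Gröbner basis: {x - 2z + 1, y - 3/7z - 4/7, z^2 - 11/18z - 7/18}.

Buchberger on the second generating set:
h_1 = xz + 22x - yz + z^2 - 44z + 21, LT = xz.
h_2 = 18x - 36z + 18, LT = x.
h_3 = -4xz + 8x + 4yz - 7y - 4z^2 - 13z + 16, LT = xz.

S(h_1,h_2): lcm = xz. S = 22x - yz + 3z^2 - 45z + 21.
  leading term x: subtract (11/9)·h_2 from 22x - yz + 3z^2 - 45z + 21 → -yz + 3z^2 - z - 1
  leading term yz: no divisor's leading term divides it; move -yz to the remainder.
  leading term z^2: no divisor's leading term divides it; move 3z^2 to the remainder.
  leading term z: no divisor's leading term divides it; move -z to the remainder.
  leading term 1: no divisor's leading term divides it; move -1 to the remainder.
  remainder -yz + 3z^2 - z - 1 ≠ 0; add k_4 = -yz + 3z^2 - z - 1 to the basis.

S(h_1,h_3): lcm = xz. S = 24x - 7/4y - 189/4z + 25.
  leading term x: subtract (4/3)·h_2 from 24x - 7/4y - 189/4z + 25 → -7/4y + 3/4z + 1
  leading term y: no divisor's leading term divides it; move -7/4y to the remainder.
  leading term z: no divisor's leading term divides it; move 3/4z to the remainder.
  leading term 1: no divisor's leading term divides it; move 1 to the remainder.
  remainder -7/4y + 3/4z + 1 ≠ 0; add k_5 = -7/4y + 3/4z + 1 to the basis.

S(k_4,k_5): lcm = yz. S = -18/7z^2 + 11/7z + 1.
  leading term z^2: no divisor's leading term divides it; move -18/7z^2 to the remainder.
  leading term z: no divisor's leading term divides it; move 11/7z to the remainder.
  leading term 1: no divisor's leading term divides it; move 1 to the remainder.
  remainder -18/7z^2 + 11/7z + 1 ≠ 0; add k_6 = -18/7z^2 + 11/7z + 1 to the basis.

The other S-polynomials (S(h_2,h_3), S(h_1,k_4), S(h_2,k_4), S(h_3,k_4), S(h_1,k_5), S(h_2,k_5), S(h_3,k_5), S(h_1,k_6), S(h_2,k_6), S(h_3,k_6), S(k_4,k_6), S(k_5,k_6)) all reduce to 0 modulo the current basis, so we have a Gröbner basis.
Inter-reduce: drop elements whose leading term is divisible by another's, tail-reduce, and make monic.
Reduced Gröbner basis: {x - 2z + 1, y - 3/7z - 4/7, z^2 - 11/18z - 7/18}.

The two bases agree; hence the ideals are identical.

Yes, the ideals are equal.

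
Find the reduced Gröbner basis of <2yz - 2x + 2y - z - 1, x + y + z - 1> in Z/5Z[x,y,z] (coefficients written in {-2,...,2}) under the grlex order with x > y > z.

Buchberger's algorithm terminates because the ascending chain of leading-term ideals stabilizes.

f_1 = 2yz - 2x + 2y - z - 1, LT = yz.
f_2 = x + y + z - 1, LT = x.

The S-polynomials (S(f_1,f_2)) all reduce to 0 modulo the current basis, so we have a Gröbner basis.

G = {yz + 2y - 2z + 1, x + y + z - 1}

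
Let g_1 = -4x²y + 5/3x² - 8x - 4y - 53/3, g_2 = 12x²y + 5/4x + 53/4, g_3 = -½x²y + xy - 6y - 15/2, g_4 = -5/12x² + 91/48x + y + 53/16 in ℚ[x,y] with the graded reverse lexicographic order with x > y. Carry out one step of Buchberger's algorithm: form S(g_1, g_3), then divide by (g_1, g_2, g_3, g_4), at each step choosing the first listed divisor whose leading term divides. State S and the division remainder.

lcm(LM(g_1), LM(g_3)) = x²y.
S = (lcm/LT(g_1))·g_1 − (lcm/LT(g_3))·g_3 = -5/12x² + 2xy + 2x - 11y - 127/12.
Reduce S modulo (g_1, g_2, g_3, g_4) in that order:
  leading term x²: subtract (1)·g_4 from -5/12x² + 2xy + 2x - 11y - 127/12 → 2xy + 5/48x - 12y - 667/48
  leading term xy: no divisor's leading term divides it; move 2xy to the remainder.
  leading term x: no divisor's leading term divides it; move 5/48x to the remainder.
  leading term y: no divisor's leading term divides it; move -12y to the remainder.
  leading term 1: no divisor's leading term divides it; move -667/48 to the remainder.
The remainder 2xy + 5/48x - 12y - 667/48 is nonzero, so it would be added as the next basis element.
An S-polynomial is built so that the two leading terms cancel; whether anything survives reduction is exactly the Gröbner-basis criterion.

S(g_1, g_3) = -5/12x² + 2xy + 2x - 11y - 127/12; remainder on division = 2xy + 5/48x - 12y - 667/48.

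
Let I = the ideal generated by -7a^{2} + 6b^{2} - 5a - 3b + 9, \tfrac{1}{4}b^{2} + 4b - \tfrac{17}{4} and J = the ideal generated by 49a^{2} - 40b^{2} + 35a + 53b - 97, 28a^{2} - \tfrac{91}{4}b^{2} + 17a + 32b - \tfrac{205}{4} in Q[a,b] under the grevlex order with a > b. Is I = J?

Two ideals are equal iff their reduced Gröbner bases coincide (the reduced basis is unique for a fixed ordering).
Buchberger on the first generating set:
f_1 = -7a^{2} + 6b^{2} - 5a - 3b + 9, LT = a^{2}.
f_2 = \tfrac{1}{4}b^{2} + 4b - \tfrac{17}{4}, LT = b^{2}.

S(f_1,f_2): leading monomials are coprime, so the S-polynomial reduces to 0 (Buchberger's first criterion).
Every S-polynomial of the final basis reduces to 0, so we have a Gröbner basis.
Inter-reduce: drop elements whose leading term is divisible by another's, tail-reduce, and make monic.
Reduced Gröbner basis: {a^{2} + \tfrac{5}{7}a + \tfrac{99}{7}b - \tfrac{111}{7}, b^{2} + 16b - 17}.

Buchberger on the second generating set:
h_1 = 49a^{2} - 40b^{2} + 35a + 53b - 97, LT = a^{2}.
h_2 = 28a^{2} - \tfrac{91}{4}b^{2} + 17a + 32b - \tfrac{205}{4}, LT = a^{2}.

S(h_1,h_2): lcm = a^{2}. S = -\tfrac{3}{784}b^{2} + \tfrac{3}{28}a - \tfrac{3}{49}b - \tfrac{117}{784}.
  leading term b^{2}: no divisor's leading term divides it; move -\tfrac{3}{784}b^{2} to the remainder.
  leading term a: no divisor's leading term divides it; move \tfrac{3}{28}a to the remainder.
  leading term b: no divisor's leading term divides it; move -\tfrac{3}{49}b to the remainder.
  leading term 1: no divisor's leading term divides it; move -\tfrac{117}{784} to the remainder.
  remainder -\tfrac{3}{784}b^{2} + \tfrac{3}{28}a - \tfrac{3}{49}b - \tfrac{117}{784} ≠ 0; add k_3 = -\tfrac{3}{784}b^{2} + \tfrac{3}{28}a - \tfrac{3}{49}b - \tfrac{117}{784} to the basis.

S(h_1,k_3): leading monomials are coprime, so the S-polynomial reduces to 0 (Buchberger's first criterion).
S(h_2,k_3): leading monomials are coprime, so the S-polynomial reduces to 0 (Buchberger's first criterion).
Every S-polynomial of the final basis reduces to 0, so we have a Gröbner basis.
Inter-reduce: drop elements whose leading term is divisible by another's, tail-reduce, and make monic.
Reduced Gröbner basis: {a^{2} - \tfrac{155}{7}a + \tfrac{99}{7}b + \tfrac{209}{7}, b^{2} - 28a + 16b + 39}.

The bases are distinct; the ideals are different.
The same test decides containment: I ⊆ J iff every generator of I reduces to 0 modulo a Gröbner basis of J.

No, the ideals differ.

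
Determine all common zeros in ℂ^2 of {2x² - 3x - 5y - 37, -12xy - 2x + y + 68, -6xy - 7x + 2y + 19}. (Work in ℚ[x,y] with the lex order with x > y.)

{(-3, -2)}

Compute a lex Gröbner basis by Buchberger's algorithm.
f_1 = 2x² - 3x - 5y - 37, LT = x².
f_2 = -12xy - 2x + y + 68, LT = xy.
f_3 = -6xy - 7x + 2y + 19, LT = xy.

S(f_1,f_2): lcm = x²y. S = -⅙x² - 17/12xy + 17/3x - 5/2y² - 37/2y.
  reduce S modulo (f_1, f_2, f_3):
  remainder 407/72x - 5/2y² - 2741/144y - 100/9 ≠ 0; add h_4 = 407/72x - 5/2y² - 2741/144y - 100/9 to the basis.

S(f_1,f_3): lcm = x²y. S = -7/6x² - 7/6xy + 19/6x - 5/2y² - 37/2y.
  reduce S modulo (f_1, f_2, f_3, h_4):
  remainder -1455/814y² - 52385/3256y - 40745/1628 ≠ 0; add h_5 = -1455/814y² - 52385/3256y - 40745/1628 to the basis.

S(f_2,f_3): lcm = xy. S = -x + ¼y - 5/2.
  reduce S modulo (f_1, f_2, f_3, h_4, h_5):
  remainder 335/388y + 335/194 ≠ 0; add h_6 = 335/388y + 335/194 to the basis.

The other S-polynomials (S(f_1,h_4), S(f_2,h_4), S(f_3,h_4), S(f_1,h_5), S(f_2,h_5), S(f_3,h_5), S(h_4,h_5), S(f_1,h_6), S(f_2,h_6), S(f_3,h_6), S(h_4,h_6), S(h_5,h_6)) all reduce to 0 modulo the current basis, so we have a Gröbner basis.
Inter-reduce: drop elements whose leading term is divisible by another's, tail-reduce, and make monic.
Reduced Gröbner basis: {x + 3, y + 2}.

The lex basis is triangular: the last element involves only y. Solving y + 2 = 0 gives y ∈ {-2}; substituting each value into the earlier elements determines the remaining variables.
  y = -2: the earlier basis element becomes x + 3 = 0, giving x = -3 — point (-3, -2).
Zero-dimensionality of the ideal guarantees finitely many solutions over ℂ.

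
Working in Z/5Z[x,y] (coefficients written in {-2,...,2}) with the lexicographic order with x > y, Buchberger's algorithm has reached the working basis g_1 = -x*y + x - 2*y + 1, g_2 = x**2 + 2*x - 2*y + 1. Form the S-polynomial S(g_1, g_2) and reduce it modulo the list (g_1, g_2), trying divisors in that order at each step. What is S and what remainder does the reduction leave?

S(g_1, g_2) = -x**2 - x + 2*y**2 - y; remainder on division = x + 2*y**2 + 2*y + 1.

lcm(LM(g_1), LM(g_2)) = x**2*y.
S = (lcm/LT(g_1))·g_1 − (lcm/LT(g_2))·g_2 = -x**2 - x + 2*y**2 - y.
Reduce S modulo (g_1, g_2) in that order:
  leading term x**2: subtract (-1)·g_2 from -x**2 - x + 2*y**2 - y → x + 2*y**2 + 2*y + 1
  leading term x: no divisor's leading term divides it; move x to the remainder.
  leading term y**2: no divisor's leading term divides it; move 2*y**2 to the remainder.
  leading term y: no divisor's leading term divides it; move 2*y to the remainder.
  leading term 1: no divisor's leading term divides it; move 1 to the remainder.
The remainder x + 2*y**2 + 2*y + 1 is nonzero, so it would be added as the next basis element.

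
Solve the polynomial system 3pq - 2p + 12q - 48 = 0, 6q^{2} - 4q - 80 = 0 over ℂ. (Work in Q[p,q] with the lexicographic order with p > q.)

Compute a lex Gröbner basis by Buchberger's algorithm.
f_1 = 3pq - 2p + 12q - 48, LT = pq.
f_2 = 6q^{2} - 4q - 80, LT = q^{2}.

S(f_1,f_2): lcm = pq^{2}. S = \tfrac{40}{3}p + 4q^{2} - 16q.
  leading term p: no divisor's leading term divides it; move \tfrac{40}{3}p to the remainder.
  leading term q^{2}: subtract (\tfrac{2}{3})·f_2 from 4q^{2} - 16q → -\tfrac{40}{3}q + \tfrac{160}{3}
  leading term q: no divisor's leading term divides it; move -\tfrac{40}{3}q to the remainder.
  leading term 1: no divisor's leading term divides it; move \tfrac{160}{3} to the remainder.
  remainder \tfrac{40}{3}p - \tfrac{40}{3}q + \tfrac{160}{3} ≠ 0; add h_3 = \tfrac{40}{3}p - \tfrac{40}{3}q + \tfrac{160}{3} to the basis.

The other S-polynomials (S(f_1,h_3), S(f_2,h_3)) all reduce to 0 modulo the current basis, so we have a Gröbner basis.
Inter-reduce: drop elements whose leading term is divisible by another's, tail-reduce, and make monic.
Reduced Gröbner basis: {p - q + 4, q^{2} - \tfrac{2}{3}q - \tfrac{40}{3}}.

Since the basis is lex-ordered, q^{2} - \tfrac{2}{3}q - \tfrac{40}{3} is univariate in q. Its roots are {-10/3, 4}. Back-substituting each root into the other basis elements fixes the other coordinates.
  q = -10/3: the earlier basis element becomes p + \tfrac{22}{3} = 0, giving p = -22/3 — point (-22/3, -10/3).
  q = 4: the earlier basis element becomes p = 0, giving p = 0 — point (0, 4).
Each listed point satisfies every original equation (direct substitution).

{(-22/3, -10/3), (0, 4)}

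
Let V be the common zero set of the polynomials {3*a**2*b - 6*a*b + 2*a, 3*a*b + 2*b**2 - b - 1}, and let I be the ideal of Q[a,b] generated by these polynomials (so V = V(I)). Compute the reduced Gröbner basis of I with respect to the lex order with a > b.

Buchberger's algorithm terminates because the ascending chain of leading-term ideals stabilizes.

f_1 = 3*a**2*b - 6*a*b + 2*a, LT = a**2*b.
f_2 = 3*a*b + 2*b**2 - b - 1, LT = a*b.

S(f_1,f_2): lcm = a**2*b. S = -2/3*a*b**2 - 5/3*a*b + a.
  leading term a*b**2: subtract (-2/9*b)·f_2 from -2/3*a*b**2 - 5/3*a*b + a → -5/3*a*b + a + 4/9*b**3 - 2/9*b**2 - 2/9*b
  leading term a*b: subtract (-5/9)·f_2 from -5/3*a*b + a + 4/9*b**3 - 2/9*b**2 - 2/9*b → a + 4/9*b**3 + 8/9*b**2 - 7/9*b - 5/9
  leading term a: no divisor's leading term divides it; move a to the remainder.
  leading term b**3: no divisor's leading term divides it; move 4/9*b**3 to the remainder.
  leading term b**2: no divisor's leading term divides it; move 8/9*b**2 to the remainder.
  leading term b: no divisor's leading term divides it; move -7/9*b to the remainder.
  leading term 1: no divisor's leading term divides it; move -5/9 to the remainder.
  remainder a + 4/9*b**3 + 8/9*b**2 - 7/9*b - 5/9 ≠ 0; add g_3 = a + 4/9*b**3 + 8/9*b**2 - 7/9*b - 5/9 to the basis.

S(f_1,g_3): lcm = a**2*b. S = -4/9*a*b**4 - 8/9*a*b**3 + 7/9*a*b**2 - 13/9*a*b + 2/3*a.
  leading term a*b**4: subtract (-4/27*b**3)·f_2 from -4/9*a*b**4 - 8/9*a*b**3 + 7/9*a*b**2 - 13/9*a*b + 2/3*a → -8/9*a*b**3 + 7/9*a*b**2 - 13/9*a*b + 2/3*a + 8/27*b**5 - 4/27*b**4 - 4/27*b**3
  leading term a*b**3: subtract (-8/27*b**2)·f_2 from -8/9*a*b**3 + 7/9*a*b**2 - 13/9*a*b + 2/3*a + 8/27*b**5 - 4/27*b**4 - 4/27*b**3 → 7/9*a*b**2 - 13/9*a*b + 2/3*a + 8/27*b**5 + 4/9*b**4 - 4/9*b**3 - 8/27*b**2
  leading term a*b**2: subtract (7/27*b)·f_2 from 7/9*a*b**2 - 13/9*a*b + 2/3*a + 8/27*b**5 + 4/9*b**4 - 4/9*b**3 - 8/27*b**2 → -13/9*a*b + 2/3*a + 8/27*b**5 + 4/9*b**4 - 26/27*b**3 - 1/27*b**2 + 7/27*b
  leading term a*b: subtract (-13/27)·f_2 from -13/9*a*b + 2/3*a + 8/27*b**5 + 4/9*b**4 - 26/27*b**3 - 1/27*b**2 + 7/27*b → 2/3*a + 8/27*b**5 + 4/9*b**4 - 26/27*b**3 + 25/27*b**2 - 2/9*b - 13/27
  leading term a: subtract (2/3)·g_3 from 2/3*a + 8/27*b**5 + 4/9*b**4 - 26/27*b**3 + 25/27*b**2 - 2/9*b - 13/27 → 8/27*b**5 + 4/9*b**4 - 34/27*b**3 + 1/3*b**2 + 8/27*b - 1/9
  leading term b**5: no divisor's leading term divides it; move 8/27*b**5 to the remainder.
  leading term b**4: no divisor's leading term divides it; move 4/9*b**4 to the remainder.
  leading term b**3: no divisor's leading term divides it; move -34/27*b**3 to the remainder.
  leading term b**2: no divisor's leading term divides it; move 1/3*b**2 to the remainder.
  leading term b: no divisor's leading term divides it; move 8/27*b to the remainder.
  leading term 1: no divisor's leading term divides it; move -1/9 to the remainder.
  remainder 8/27*b**5 + 4/9*b**4 - 34/27*b**3 + 1/3*b**2 + 8/27*b - 1/9 ≠ 0; add g_4 = 8/27*b**5 + 4/9*b**4 - 34/27*b**3 + 1/3*b**2 + 8/27*b - 1/9 to the basis.

S(f_2,g_3): lcm = a*b. S = -4/9*b**4 - 8/9*b**3 + 13/9*b**2 + 2/9*b - 1/3.
  leading term b**4: no divisor's leading term divides it; move -4/9*b**4 to the remainder.
  leading term b**3: no divisor's leading term divides it; move -8/9*b**3 to the remainder.
  leading term b**2: no divisor's leading term divides it; move 13/9*b**2 to the remainder.
  leading term b: no divisor's leading term divides it; move 2/9*b to the remainder.
  leading term 1: no divisor's leading term divides it; move -1/3 to the remainder.
  remainder -4/9*b**4 - 8/9*b**3 + 13/9*b**2 + 2/9*b - 1/3 ≠ 0; add g_5 = -4/9*b**4 - 8/9*b**3 + 13/9*b**2 + 2/9*b - 1/3 to the basis.

The other S-polynomials (S(f_1,g_4), S(f_2,g_4), S(g_3,g_4), S(f_1,g_5), S(f_2,g_5), S(g_3,g_5), S(g_4,g_5)) all reduce to 0 modulo the current basis, so we have a Gröbner basis.
Inter-reduce: drop elements whose leading term is divisible by another's, tail-reduce, and make monic.

G = {a + 4/9*b**3 + 8/9*b**2 - 7/9*b - 5/9, b**4 + 2*b**3 - 13/4*b**2 - 1/2*b + 3/4}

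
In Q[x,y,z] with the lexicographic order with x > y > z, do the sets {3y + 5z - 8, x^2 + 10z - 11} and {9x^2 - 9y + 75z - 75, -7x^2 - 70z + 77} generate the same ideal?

Yes, the ideals are equal.

For a fixed monomial order, each ideal has a unique reduced Gröbner basis; comparing bases decides equality.
Buchberger on the first generating set:
f_1 = 3y + 5z - 8, LT = y.
f_2 = x^2 + 10z - 11, LT = x^2.

The S-polynomials (S(f_1,f_2)) all reduce to 0 modulo the current basis, so we have a Gröbner basis.
Inter-reduce: drop elements whose leading term is divisible by another's, tail-reduce, and make monic.
Reduced Gröbner basis: {x^2 + 10z - 11, y + 5/3z - 8/3}.

Buchberger on the second generating set:
h_1 = 9x^2 - 9y + 75z - 75, LT = x^2.
h_2 = -7x^2 - 70z + 77, LT = x^2.

S(h_1,h_2): lcm = x^2. S = -y - 5/3z + 8/3.
  leading term y: no divisor's leading term divides it; move -y to the remainder.
  leading term z: no divisor's leading term divides it; move -5/3z to the remainder.
  leading term 1: no divisor's leading term divides it; move 8/3 to the remainder.
  remainder -y - 5/3z + 8/3 ≠ 0; add k_3 = -y - 5/3z + 8/3 to the basis.

The other S-polynomials (S(h_1,k_3), S(h_2,k_3)) all reduce to 0 modulo the current basis, so we have a Gröbner basis.
Inter-reduce: drop elements whose leading term is divisible by another's, tail-reduce, and make monic.
Reduced Gröbner basis: {x^2 + 10z - 11, y + 5/3z - 8/3}.

These coincide, so the ideals are equal.
The choice of monomial ordering does not affect the verdict — as long as both bases are computed under the same ordering, their equality decides ideal equality.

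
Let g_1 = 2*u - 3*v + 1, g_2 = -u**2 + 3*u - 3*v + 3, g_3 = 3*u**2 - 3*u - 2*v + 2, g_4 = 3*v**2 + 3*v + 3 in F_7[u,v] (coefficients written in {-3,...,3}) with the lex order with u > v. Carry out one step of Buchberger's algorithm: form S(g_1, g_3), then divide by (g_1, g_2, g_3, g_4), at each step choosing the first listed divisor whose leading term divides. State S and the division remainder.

lcm(LM(g_1), LM(g_3)) = u**2.
S = (lcm/LT(g_1))·g_1 − (lcm/LT(g_3))·g_3 = 2*u*v - 2*u + 3*v - 3.
Reduce S modulo (g_1, g_2, g_3, g_4) in that order:
  leading term u*v: subtract (v)·g_1 from 2*u*v - 2*u + 3*v - 3 → -2*u + 3*v**2 + 2*v - 3
  leading term u: subtract (-1)·g_1 from -2*u + 3*v**2 + 2*v - 3 → 3*v**2 - v - 2
  leading term v**2: subtract (1)·g_4 from 3*v**2 - v - 2 → 3*v + 2
  leading term v: no divisor's leading term divides it; move 3*v to the remainder.
  leading term 1: no divisor's leading term divides it; move 2 to the remainder.
The remainder 3*v + 2 is nonzero, so it would be added as the next basis element.
This is the inner loop of Buchberger's algorithm — each nonzero remainder becomes a new basis element.

S(g_1, g_3) = 2*u*v - 2*u + 3*v - 3; remainder on division = 3*v + 2.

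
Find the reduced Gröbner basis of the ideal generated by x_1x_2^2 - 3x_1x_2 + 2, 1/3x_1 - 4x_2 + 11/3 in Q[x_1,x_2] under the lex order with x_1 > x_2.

G = {x_1 - 12x_2 + 11, x_2^3 - 47/12x_2^2 + 11/4x_2 + 1/6}

The reduced Gröbner basis is the canonical form of the ideal for this ordering.

f_1 = x_1x_2^2 - 3x_1x_2 + 2, LT = x_1x_2^2.
f_2 = 1/3x_1 - 4x_2 + 11/3, LT = x_1.

S(f_1,f_2): lcm = x_1x_2^2. S = -3x_1x_2 + 12x_2^3 - 11x_2^2 + 2.
  reduce S modulo (f_1, f_2):
  remainder 12x_2^3 - 47x_2^2 + 33x_2 + 2 ≠ 0; add g_3 = 12x_2^3 - 47x_2^2 + 33x_2 + 2 to the basis.

The other S-polynomials (S(f_1,g_3), S(f_2,g_3)) all reduce to 0 modulo the current basis, so we have a Gröbner basis.
Inter-reduce: drop elements whose leading term is divisible by another's, tail-reduce, and make monic.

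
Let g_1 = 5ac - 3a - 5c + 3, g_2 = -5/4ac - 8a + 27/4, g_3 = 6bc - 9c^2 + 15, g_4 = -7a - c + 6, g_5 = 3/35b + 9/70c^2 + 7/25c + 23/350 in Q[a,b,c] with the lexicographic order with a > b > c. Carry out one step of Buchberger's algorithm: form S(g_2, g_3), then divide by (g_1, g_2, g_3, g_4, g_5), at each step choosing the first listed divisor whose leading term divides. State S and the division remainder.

S(g_2, g_3) = 32/5ab + 3/2ac^2 - 5/2a - 27/5b; remainder on division = 0.

lcm(LM(g_2), LM(g_3)) = abc.
S = (lcm/LT(g_2))·g_2 − (lcm/LT(g_3))·g_3 = 32/5ab + 3/2ac^2 - 5/2a - 27/5b.
Reduce S modulo (g_1, g_2, g_3, g_4, g_5) in that order:
  leading term ab: subtract (-32/35b)·g_4 from 32/5ab + 3/2ac^2 - 5/2a - 27/5b → 3/2ac^2 - 5/2a - 32/35bc + 3/35b
  leading term ac^2: subtract (3/10c)·g_1 from 3/2ac^2 - 5/2a - 32/35bc + 3/35b → 9/10ac - 5/2a - 32/35bc + 3/35b + 3/2c^2 - 9/10c
  leading term ac: subtract (9/50)·g_1 from 9/10ac - 5/2a - 32/35bc + 3/35b + 3/2c^2 - 9/10c → -49/25a - 32/35bc + 3/35b + 3/2c^2 - 27/50
  leading term a: subtract (7/25)·g_4 from -49/25a - 32/35bc + 3/35b + 3/2c^2 - 27/50 → -32/35bc + 3/35b + 3/2c^2 + 7/25c - 111/50
  leading term bc: subtract (-16/105)·g_3 from -32/35bc + 3/35b + 3/2c^2 + 7/25c - 111/50 → 3/35b + 9/70c^2 + 7/25c + 23/350
  leading term b: subtract (1)·g_5 from 3/35b + 9/70c^2 + 7/25c + 23/350 → 0
The remainder is 0, so this S-polynomial contributes no new basis element.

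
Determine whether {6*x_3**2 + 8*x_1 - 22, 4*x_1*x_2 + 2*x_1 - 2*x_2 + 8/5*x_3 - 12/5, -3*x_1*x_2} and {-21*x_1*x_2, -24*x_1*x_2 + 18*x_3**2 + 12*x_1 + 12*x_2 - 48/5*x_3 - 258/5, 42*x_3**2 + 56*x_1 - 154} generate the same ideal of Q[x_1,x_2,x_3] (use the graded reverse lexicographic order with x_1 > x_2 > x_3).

Yes, the ideals are equal.

Two ideals are equal iff their reduced Gröbner bases coincide (the reduced basis is unique for a fixed ordering).
Buchberger on the first generating set:
f_1 = 6*x_3**2 + 8*x_1 - 22, LT = x_3**2.
f_2 = 4*x_1*x_2 + 2*x_1 - 2*x_2 + 8/5*x_3 - 12/5, LT = x_1*x_2.
f_3 = -3*x_1*x_2, LT = x_1*x_2.

S(f_2,f_3): lcm = x_1*x_2. S = 1/2*x_1 - 1/2*x_2 + 2/5*x_3 - 3/5.
  leading term x_1: no divisor's leading term divides it; move 1/2*x_1 to the remainder.
  leading term x_2: no divisor's leading term divides it; move -1/2*x_2 to the remainder.
  leading term x_3: no divisor's leading term divides it; move 2/5*x_3 to the remainder.
  leading term 1: no divisor's leading term divides it; move -3/5 to the remainder.
  remainder 1/2*x_1 - 1/2*x_2 + 2/5*x_3 - 3/5 ≠ 0; add g_4 = 1/2*x_1 - 1/2*x_2 + 2/5*x_3 - 3/5 to the basis.

S(f_2,g_4): lcm = x_1*x_2. S = x_2**2 - 4/5*x_2*x_3 + 1/2*x_1 + 7/10*x_2 + 2/5*x_3 - 3/5.
  leading term x_2**2: no divisor's leading term divides it; move x_2**2 to the remainder.
  leading term x_2*x_3: no divisor's leading term divides it; move -4/5*x_2*x_3 to the remainder.
  leading term x_1: subtract (1)·g_4 from 1/2*x_1 + 7/10*x_2 + 2/5*x_3 - 3/5 → 6/5*x_2
  leading term x_2: no divisor's leading term divides it; move 6/5*x_2 to the remainder.
  remainder x_2**2 - 4/5*x_2*x_3 + 6/5*x_2 ≠ 0; add g_5 = x_2**2 - 4/5*x_2*x_3 + 6/5*x_2 to the basis.

The other S-polynomials (S(f_1,f_2), S(f_1,f_3), S(f_1,g_4), S(f_3,g_4), S(f_1,g_5), S(f_2,g_5), S(f_3,g_5), S(g_4,g_5)) all reduce to 0 modulo the current basis, so we have a Gröbner basis.
Inter-reduce: drop elements whose leading term is divisible by another's, tail-reduce, and make monic.
Reduced Gröbner basis: {x_2**2 - 4/5*x_2*x_3 + 6/5*x_2, x_3**2 + 4/3*x_2 - 16/15*x_3 - 31/15, x_1 - x_2 + 4/5*x_3 - 6/5}.

Buchberger on the second generating set:
h_1 = -21*x_1*x_2, LT = x_1*x_2.
h_2 = -24*x_1*x_2 + 18*x_3**2 + 12*x_1 + 12*x_2 - 48/5*x_3 - 258/5, LT = x_1*x_2.
h_3 = 42*x_3**2 + 56*x_1 - 154, LT = x_3**2.

S(h_1,h_2): lcm = x_1*x_2. S = 3/4*x_3**2 + 1/2*x_1 + 1/2*x_2 - 2/5*x_3 - 43/20.
  leading term x_3**2: subtract (1/56)·h_3 from 3/4*x_3**2 + 1/2*x_1 + 1/2*x_2 - 2/5*x_3 - 43/20 → -1/2*x_1 + 1/2*x_2 - 2/5*x_3 + 3/5
  leading term x_1: no divisor's leading term divides it; move -1/2*x_1 to the remainder.
  leading term x_2: no divisor's leading term divides it; move 1/2*x_2 to the remainder.
  leading term x_3: no divisor's leading term divides it; move -2/5*x_3 to the remainder.
  leading term 1: no divisor's leading term divides it; move 3/5 to the remainder.
  remainder -1/2*x_1 + 1/2*x_2 - 2/5*x_3 + 3/5 ≠ 0; add k_4 = -1/2*x_1 + 1/2*x_2 - 2/5*x_3 + 3/5 to the basis.

S(h_1,k_4): lcm = x_1*x_2. S = x_2**2 - 4/5*x_2*x_3 + 6/5*x_2.
  leading term x_2**2: no divisor's leading term divides it; move x_2**2 to the remainder.
  leading term x_2*x_3: no divisor's leading term divides it; move -4/5*x_2*x_3 to the remainder.
  leading term x_2: no divisor's leading term divides it; move 6/5*x_2 to the remainder.
  remainder x_2**2 - 4/5*x_2*x_3 + 6/5*x_2 ≠ 0; add k_5 = x_2**2 - 4/5*x_2*x_3 + 6/5*x_2 to the basis.

The other S-polynomials (S(h_1,h_3), S(h_2,h_3), S(h_2,k_4), S(h_3,k_4), S(h_1,k_5), S(h_2,k_5), S(h_3,k_5), S(k_4,k_5)) all reduce to 0 modulo the current basis, so we have a Gröbner basis.
Inter-reduce: drop elements whose leading term is divisible by another's, tail-reduce, and make monic.
Reduced Gröbner basis: {x_2**2 - 4/5*x_2*x_3 + 6/5*x_2, x_3**2 + 4/3*x_2 - 16/15*x_3 - 31/15, x_1 - x_2 + 4/5*x_3 - 6/5}.

Same reduced basis, so the two generating sets span the same ideal.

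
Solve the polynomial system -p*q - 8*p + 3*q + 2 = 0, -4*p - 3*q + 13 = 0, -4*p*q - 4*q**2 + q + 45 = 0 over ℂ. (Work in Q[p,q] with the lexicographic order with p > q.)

Compute a lex Gröbner basis by Buchberger's algorithm.
f_1 = -p*q - 8*p + 3*q + 2, LT = p*q.
f_2 = -4*p - 3*q + 13, LT = p.
f_3 = -4*p*q - 4*q**2 + q + 45, LT = p*q.

S(f_1,f_2): lcm = p*q. S = 8*p - 3/4*q**2 + 1/4*q - 2.
  leading term p: subtract (-2)·f_2 from 8*p - 3/4*q**2 + 1/4*q - 2 → -3/4*q**2 - 23/4*q + 24
  leading term q**2: no divisor's leading term divides it; move -3/4*q**2 to the remainder.
  leading term q: no divisor's leading term divides it; move -23/4*q to the remainder.
  leading term 1: no divisor's leading term divides it; move 24 to the remainder.
  remainder -3/4*q**2 - 23/4*q + 24 ≠ 0; add h_4 = -3/4*q**2 - 23/4*q + 24 to the basis.

S(f_1,f_3): lcm = p*q. S = 8*p - q**2 - 11/4*q + 37/4.
  leading term p: subtract (-2)·f_2 from 8*p - q**2 - 11/4*q + 37/4 → -q**2 - 35/4*q + 141/4
  leading term q**2: subtract (4/3)·h_4 from -q**2 - 35/4*q + 141/4 → -13/12*q + 13/4
  leading term q: no divisor's leading term divides it; move -13/12*q to the remainder.
  leading term 1: no divisor's leading term divides it; move 13/4 to the remainder.
  remainder -13/12*q + 13/4 ≠ 0; add h_5 = -13/12*q + 13/4 to the basis.

The other S-polynomials (S(f_2,f_3), S(f_1,h_4), S(f_2,h_4), S(f_3,h_4), S(f_1,h_5), S(f_2,h_5), S(f_3,h_5), S(h_4,h_5)) all reduce to 0 modulo the current basis, so we have a Gröbner basis.
Inter-reduce: drop elements whose leading term is divisible by another's, tail-reduce, and make monic.
Reduced Gröbner basis: {p - 1, q - 3}.

Elimination: the polynomial q - 3 lies in the elimination ideal for q, so q ∈ {3}. For each such q, the remaining basis elements (now univariate) give the rest of the solution.
  q = 3: the earlier basis element becomes p - 1 = 0, giving p = 1 — point (1, 3).
Substituting each solution back into the original system confirms all equations vanish.

{(1, 3)}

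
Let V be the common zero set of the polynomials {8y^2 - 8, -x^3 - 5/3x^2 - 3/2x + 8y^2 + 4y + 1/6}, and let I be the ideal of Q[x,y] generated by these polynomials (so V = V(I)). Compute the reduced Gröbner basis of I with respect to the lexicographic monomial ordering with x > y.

f_1 = 8y^2 - 8, LT = y^2.
f_2 = -x^3 - 5/3x^2 - 3/2x + 8y^2 + 4y + 1/6, LT = x^3.

The S-polynomials (S(f_1,f_2)) all reduce to 0 modulo the current basis, so we have a Gröbner basis.

G = {x^3 + 5/3x^2 + 3/2x - 4y - 49/6, y^2 - 1}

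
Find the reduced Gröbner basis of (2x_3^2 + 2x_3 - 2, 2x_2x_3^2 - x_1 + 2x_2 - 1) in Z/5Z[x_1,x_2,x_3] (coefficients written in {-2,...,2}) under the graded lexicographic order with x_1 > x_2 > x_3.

G = {x_1^2 + 2x_1 + 1, x_1x_3 - 2x_1 + x_3 - 2, x_2x_3 - 2x_1 - 2x_2 - 2, x_3^2 + x_3 - 1}

Buchberger's algorithm terminates because the ascending chain of leading-term ideals stabilizes.

f_1 = 2x_3^2 + 2x_3 - 2, LT = x_3^2.
f_2 = 2x_2x_3^2 - x_1 + 2x_2 - 1, LT = x_2x_3^2.

S(f_1,f_2): lcm = x_2x_3^2. S = x_2x_3 - 2x_1 - 2x_2 - 2.
  leading term x_2x_3: no divisor's leading term divides it; move x_2x_3 to the remainder.
  leading term x_1: no divisor's leading term divides it; move -2x_1 to the remainder.
  leading term x_2: no divisor's leading term divides it; move -2x_2 to the remainder.
  leading term 1: no divisor's leading term divides it; move -2 to the remainder.
  remainder x_2x_3 - 2x_1 - 2x_2 - 2 ≠ 0; add g_3 = x_2x_3 - 2x_1 - 2x_2 - 2 to the basis.

S(f_1,g_3): lcm = x_2x_3^2. S = 2x_1x_3 - 2x_2x_3 - x_2 + 2x_3.
  leading term x_1x_3: no divisor's leading term divides it; move 2x_1x_3 to the remainder.
  leading term x_2x_3: subtract (-2)·g_3 from -2x_2x_3 - x_2 + 2x_3 → x_1 + 2x_3 + 1
  leading term x_1: no divisor's leading term divides it; move x_1 to the remainder.
  leading term x_3: no divisor's leading term divides it; move 2x_3 to the remainder.
  leading term 1: no divisor's leading term divides it; move 1 to the remainder.
  remainder 2x_1x_3 + x_1 + 2x_3 + 1 ≠ 0; add g_4 = 2x_1x_3 + x_1 + 2x_3 + 1 to the basis.

S(f_2,g_4): lcm = x_1x_2x_3^2. S = 2x_1x_2x_3 - x_2x_3^2 + 2x_1^2 + x_1x_2 + 2x_2x_3 + 2x_1.
  leading term x_1x_2x_3: subtract (2x_1)·g_3 from 2x_1x_2x_3 - x_2x_3^2 + 2x_1^2 + x_1x_2 + 2x_2x_3 + 2x_1 → -x_2x_3^2 + x_1^2 + 2x_2x_3 + x_1
  leading term x_2x_3^2: subtract (2x_2)·f_1 from -x_2x_3^2 + x_1^2 + 2x_2x_3 + x_1 → x_1^2 - 2x_2x_3 + x_1 - x_2
  leading term x_1^2: no divisor's leading term divides it; move x_1^2 to the remainder.
  leading term x_2x_3: subtract (-2)·g_3 from -2x_2x_3 + x_1 - x_2 → 2x_1 + 1
  leading term x_1: no divisor's leading term divides it; move 2x_1 to the remainder.
  leading term 1: no divisor's leading term divides it; move 1 to the remainder.
  remainder x_1^2 + 2x_1 + 1 ≠ 0; add g_5 = x_1^2 + 2x_1 + 1 to the basis.

The other S-polynomials (S(f_2,g_3), S(f_1,g_4), S(g_3,g_4), S(f_1,g_5), S(f_2,g_5), S(g_3,g_5), S(g_4,g_5)) all reduce to 0 modulo the current basis, so we have a Gröbner basis.
Inter-reduce: drop elements whose leading term is divisible by another's, tail-reduce, and make monic.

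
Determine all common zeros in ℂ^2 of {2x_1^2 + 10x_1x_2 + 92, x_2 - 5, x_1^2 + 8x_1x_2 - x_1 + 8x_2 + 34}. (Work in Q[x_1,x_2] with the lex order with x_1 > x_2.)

Compute a lex Gröbner basis by Buchberger's algorithm.
f_1 = 2x_1^2 + 10x_1x_2 + 92, LT = x_1^2.
f_2 = x_2 - 5, LT = x_2.
f_3 = x_1^2 + 8x_1x_2 - x_1 + 8x_2 + 34, LT = x_1^2.

S(f_1,f_3): lcm = x_1^2. S = -3x_1x_2 + x_1 - 8x_2 + 12.
  leading term x_1x_2: subtract (-3x_1)·f_2 from -3x_1x_2 + x_1 - 8x_2 + 12 → -14x_1 - 8x_2 + 12
  leading term x_1: no divisor's leading term divides it; move -14x_1 to the remainder.
  leading term x_2: subtract (-8)·f_2 from -8x_2 + 12 → -28
  leading term 1: no divisor's leading term divides it; move -28 to the remainder.
  remainder -14x_1 - 28 ≠ 0; add h_4 = -14x_1 - 28 to the basis.

The other S-polynomials (S(f_1,f_2), S(f_2,f_3), S(f_1,h_4), S(f_2,h_4), S(f_3,h_4)) all reduce to 0 modulo the current basis, so we have a Gröbner basis.
Inter-reduce: drop elements whose leading term is divisible by another's, tail-reduce, and make monic.
Reduced Gröbner basis: {x_1 + 2, x_2 - 5}.

The lex basis is triangular: the last element involves only x_2. Solving x_2 - 5 = 0 gives x_2 ∈ {5}; substituting each value into the earlier elements determines the remaining variables.
  x_2 = 5: the earlier basis element becomes x_1 + 2 = 0, giving x_1 = -2 — point (-2, 5).
Each listed point satisfies every original equation (direct substitution).

{(-2, 5)}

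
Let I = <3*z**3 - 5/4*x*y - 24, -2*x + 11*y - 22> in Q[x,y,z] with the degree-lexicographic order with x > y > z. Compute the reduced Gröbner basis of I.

The reduced Gröbner basis is the canonical form of the ideal for this ordering.

f_1 = 3*z**3 - 5/4*x*y - 24, LT = z**3.
f_2 = -2*x + 11*y - 22, LT = x.

The S-polynomials (S(f_1,f_2)) all reduce to 0 modulo the current basis, so we have a Gröbner basis.

G = {z**3 - 55/24*y**2 + 55/12*y - 8, x - 11/2*y + 11}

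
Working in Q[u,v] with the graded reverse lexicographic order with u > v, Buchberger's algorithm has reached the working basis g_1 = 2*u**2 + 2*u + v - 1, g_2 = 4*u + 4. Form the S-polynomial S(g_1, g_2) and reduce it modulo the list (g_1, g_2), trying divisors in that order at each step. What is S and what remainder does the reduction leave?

lcm(LM(g_1), LM(g_2)) = u**2.
S = (lcm/LT(g_1))·g_1 − (lcm/LT(g_2))·g_2 = 1/2*v - 1/2.
Reduce S modulo (g_1, g_2) in that order:
  leading term v: no divisor's leading term divides it; move 1/2*v to the remainder.
  leading term 1: no divisor's leading term divides it; move -1/2 to the remainder.
The remainder 1/2*v - 1/2 is nonzero, so it would be added as the next basis element.

S(g_1, g_2) = 1/2*v - 1/2; remainder on division = 1/2*v - 1/2.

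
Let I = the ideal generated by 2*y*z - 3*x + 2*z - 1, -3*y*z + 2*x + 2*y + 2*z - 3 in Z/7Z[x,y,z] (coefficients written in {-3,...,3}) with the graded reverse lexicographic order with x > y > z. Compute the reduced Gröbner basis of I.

G = {y*z + 3*y - 2*z - 2, x + 2*y - 2*z - 1}

The reduced Gröbner basis is the canonical form of the ideal for this ordering.

f_1 = 2*y*z - 3*x + 2*z - 1, LT = y*z.
f_2 = -3*y*z + 2*x + 2*y + 2*z - 3, LT = y*z.

S(f_1,f_2): lcm = y*z. S = -2*x + 3*y - 3*z + 2.
  leading term x: no divisor's leading term divides it; move -2*x to the remainder.
  leading term y: no divisor's leading term divides it; move 3*y to the remainder.
  leading term z: no divisor's leading term divides it; move -3*z to the remainder.
  leading term 1: no divisor's leading term divides it; move 2 to the remainder.
  remainder -2*x + 3*y - 3*z + 2 ≠ 0; add g_3 = -2*x + 3*y - 3*z + 2 to the basis.

The other S-polynomials (S(f_1,g_3), S(f_2,g_3)) all reduce to 0 modulo the current basis, so we have a Gröbner basis.
Inter-reduce: drop elements whose leading term is divisible by another's, tail-reduce, and make monic.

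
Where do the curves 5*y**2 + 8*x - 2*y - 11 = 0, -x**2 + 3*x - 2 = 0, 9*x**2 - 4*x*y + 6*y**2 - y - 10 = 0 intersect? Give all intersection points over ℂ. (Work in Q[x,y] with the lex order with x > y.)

{(1, 1)}

Compute a lex Gröbner basis by Buchberger's algorithm.
f_1 = 8*x + 5*y**2 - 2*y - 11, LT = x.
f_2 = -x**2 + 3*x - 2, LT = x**2.
f_3 = 9*x**2 - 4*x*y + 6*y**2 - y - 10, LT = x**2.

S(f_1,f_2): lcm = x**2. S = 5/8*x*y**2 - 1/4*x*y + 13/8*x - 2.
  reduce S modulo (f_1, f_2, f_3):
  remainder -25/64*y**4 + 5/16*y**3 - 7/32*y**2 + 1/16*y + 15/64 ≠ 0; add h_4 = -25/64*y**4 + 5/16*y**3 - 7/32*y**2 + 1/16*y + 15/64 to the basis.

S(f_1,f_3): lcm = x**2. S = 5/8*x*y**2 + 7/36*x*y - 11/8*x - 2/3*y**2 + 1/9*y + 10/9.
  reduce S modulo (f_1, f_2, f_3, h_4):
  remainder -5/18*y**3 + 95/72*y**2 - 1/36*y - 73/72 ≠ 0; add h_5 = -5/18*y**3 + 95/72*y**2 - 1/36*y - 73/72 to the basis.

S(h_4,h_5): lcm = y**4. S = 79/20*y**3 + 23/50*y**2 - 381/100*y - 3/5.
  reduce S modulo (f_1, f_2, f_3, h_4, h_5):
  remainder 7689/400*y**2 - 841/200*y - 6007/400 ≠ 0; add h_6 = 7689/400*y**2 - 841/200*y - 6007/400 to the basis.

S(h_4,h_6): lcm = y**4. S = -22346/38445*y**3 + 257821/192225*y**2 - 4/25*y - 3/5.
  reduce S modulo (f_1, f_2, f_3, h_4, h_5, h_6):
  remainder -8127808/19706907*y + 8127808/19706907 ≠ 0; add h_7 = -8127808/19706907*y + 8127808/19706907 to the basis.

The other S-polynomials (S(f_2,f_3), S(f_1,h_4), S(f_2,h_4), S(f_3,h_4), S(f_1,h_5), S(f_2,h_5), S(f_3,h_5), S(f_1,h_6), S(f_2,h_6), S(f_3,h_6), S(h_5,h_6), S(f_1,h_7), S(f_2,h_7), S(f_3,h_7), S(h_4,h_7), S(h_5,h_7), S(h_6,h_7)) all reduce to 0 modulo the current basis, so we have a Gröbner basis.
Inter-reduce: drop elements whose leading term is divisible by another's, tail-reduce, and make monic.
Reduced Gröbner basis: {x - 1, y - 1}.

A lex Gröbner basis eliminates variables successively. Here y - 1 depends only on y, with roots {1}; lifting each root through the earlier basis elements recovers the full solutions.
  y = 1: the earlier basis element becomes x - 1 = 0, giving x = 1 — point (1, 1).
This is the nonlinear analogue of row-reducing a linear system.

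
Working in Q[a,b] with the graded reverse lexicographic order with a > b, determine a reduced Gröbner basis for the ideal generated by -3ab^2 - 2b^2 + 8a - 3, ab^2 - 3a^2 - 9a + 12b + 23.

G = {b^4 - 18b^3 - 40b^2 - 25/2a + 48b + 163/2, ab^2 + 2/3b^2 - 8/3a + 1, a^2 + 2/9b^2 + 19/9a - 4b - 22/3}

This is the nonlinear analogue of row-reducing a linear system.

f_1 = -3ab^2 - 2b^2 + 8a - 3, LT = ab^2.
f_2 = ab^2 - 3a^2 - 9a + 12b + 23, LT = ab^2.

S(f_1,f_2): lcm = ab^2. S = 3a^2 + 2/3b^2 + 19/3a - 12b - 22.
  leading term a^2: no divisor's leading term divides it; move 3a^2 to the remainder.
  leading term b^2: no divisor's leading term divides it; move 2/3b^2 to the remainder.
  leading term a: no divisor's leading term divides it; move 19/3a to the remainder.
  leading term b: no divisor's leading term divides it; move -12b to the remainder.
  leading term 1: no divisor's leading term divides it; move -22 to the remainder.
  remainder 3a^2 + 2/3b^2 + 19/3a - 12b - 22 ≠ 0; add g_3 = 3a^2 + 2/3b^2 + 19/3a - 12b - 22 to the basis.

S(f_1,g_3): lcm = a^2b^2. S = -2/9b^4 - 13/9ab^2 + 4b^3 - 8/3a^2 + 22/3b^2 + a.
  leading term b^4: no divisor's leading term divides it; move -2/9b^4 to the remainder.
  leading term ab^2: subtract (13/27)·f_1 from -13/9ab^2 + 4b^3 - 8/3a^2 + 22/3b^2 + a → 4b^3 - 8/3a^2 + 224/27b^2 - 77/27a + 13/9
  leading term b^3: no divisor's leading term divides it; move 4b^3 to the remainder.
  leading term a^2: subtract (-8/9)·g_3 from -8/3a^2 + 224/27b^2 - 77/27a + 13/9 → 80/9b^2 + 25/9a - 32/3b - 163/9
  leading term b^2: no divisor's leading term divides it; move 80/9b^2 to the remainder.
  leading term a: no divisor's leading term divides it; move 25/9a to the remainder.
  leading term b: no divisor's leading term divides it; move -32/3b to the remainder.
  leading term 1: no divisor's leading term divides it; move -163/9 to the remainder.
  remainder -2/9b^4 + 4b^3 + 80/9b^2 + 25/9a - 32/3b - 163/9 ≠ 0; add g_4 = -2/9b^4 + 4b^3 + 80/9b^2 + 25/9a - 32/3b - 163/9 to the basis.

The other S-polynomials (S(f_2,g_3), S(f_1,g_4), S(f_2,g_4), S(g_3,g_4)) all reduce to 0 modulo the current basis, so we have a Gröbner basis.
Inter-reduce: drop elements whose leading term is divisible by another's, tail-reduce, and make monic.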